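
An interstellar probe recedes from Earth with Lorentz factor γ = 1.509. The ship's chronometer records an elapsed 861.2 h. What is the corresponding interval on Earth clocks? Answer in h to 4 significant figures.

Δt ≈ 1300 h

γ = 1.509 (given)
Time dilation: Δt = γτ₀ = 1.509 × 861.2 h = 1300 h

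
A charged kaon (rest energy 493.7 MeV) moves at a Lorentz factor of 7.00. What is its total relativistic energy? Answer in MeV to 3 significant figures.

E ≈ 3460 MeV

γ = 7.00 (given)
E = γm₀c² = 7.00 × 493.7 MeV = 3460 MeV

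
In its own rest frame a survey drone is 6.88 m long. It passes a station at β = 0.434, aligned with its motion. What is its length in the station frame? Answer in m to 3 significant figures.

L ≈ 6.20 m

γ = 1/√(1 − 0.434²) = 1.1100
Length contraction: L = L₀/γ = 6.88/1.1100 = 6.20 m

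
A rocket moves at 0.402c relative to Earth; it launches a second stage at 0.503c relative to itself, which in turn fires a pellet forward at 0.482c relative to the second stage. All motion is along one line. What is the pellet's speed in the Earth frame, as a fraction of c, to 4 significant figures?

u ≈ 0.9060c

Compose boost 2: (0.503 + 0.402)/(1 + 0.503×0.402) = 0.9050/1.20221 = 0.752783
Compose boost 3: (0.482 + 0.752783)/(1 + 0.482×0.752783) = 1.23478/1.36284 = 0.9060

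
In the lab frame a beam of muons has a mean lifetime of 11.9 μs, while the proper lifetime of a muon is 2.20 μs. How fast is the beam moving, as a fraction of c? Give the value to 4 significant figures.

γ = Δt/τ₀ = 11.9/2.20 = 5.40909
β = √(1 − 1/γ²) = √(1 − 1/5.40909²) = 0.9828

β ≈ 0.9828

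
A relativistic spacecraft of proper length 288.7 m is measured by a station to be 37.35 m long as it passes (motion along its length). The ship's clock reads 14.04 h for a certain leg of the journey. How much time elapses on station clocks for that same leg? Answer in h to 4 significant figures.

Length contraction ⇒ γ = L₀/L = 288.7/37.35 = 7.72959
Time dilation: Δt = γτ₀ = 7.72959 × 14.04 h = 108.5 h

Δt ≈ 108.5 h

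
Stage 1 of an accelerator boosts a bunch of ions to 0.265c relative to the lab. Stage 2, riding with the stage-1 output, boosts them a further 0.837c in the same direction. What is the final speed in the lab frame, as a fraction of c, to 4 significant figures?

Compose boost 2: (0.837 + 0.265)/(1 + 0.837×0.265) = 1.102/1.22181 = 0.9019

u ≈ 0.9019c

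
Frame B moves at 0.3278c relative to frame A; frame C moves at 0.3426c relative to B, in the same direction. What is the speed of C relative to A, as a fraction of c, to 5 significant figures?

u ≈ 0.60271c

Compose boost 2: (0.3426 + 0.3278)/(1 + 0.3426×0.3278) = 0.67040/1.112304 = 0.60271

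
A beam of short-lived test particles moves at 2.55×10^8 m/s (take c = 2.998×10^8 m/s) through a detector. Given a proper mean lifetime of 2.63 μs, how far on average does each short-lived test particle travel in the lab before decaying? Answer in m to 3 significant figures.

d ≈ 1280 m

β = v/c = 2.55×10^8 / 2.998×10^8 = 0.85057
γ = 1/√(1 − 0.85057²) = 1.9016
Dilated lifetime: Δt = γτ₀ = 1.9016 × 2.63 μs = 5.0013 μs
d = vΔt = 0.85057c × 5.0013 μs = 2.5500×10^8 m/s × 5.0013×10^-6 s = 1280 m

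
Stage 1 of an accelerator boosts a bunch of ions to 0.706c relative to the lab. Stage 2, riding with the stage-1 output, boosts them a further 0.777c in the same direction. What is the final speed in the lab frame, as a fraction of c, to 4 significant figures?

u ≈ 0.9577c

Compose boost 2: (0.777 + 0.706)/(1 + 0.777×0.706) = 1.483/1.54856 = 0.9577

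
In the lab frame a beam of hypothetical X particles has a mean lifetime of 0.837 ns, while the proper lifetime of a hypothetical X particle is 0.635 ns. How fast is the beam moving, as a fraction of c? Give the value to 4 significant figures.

β ≈ 0.6515

γ = Δt/τ₀ = 0.837/0.635 = 1.31811
β = √(1 − 1/γ²) = √(1 − 1/1.31811²) = 0.6515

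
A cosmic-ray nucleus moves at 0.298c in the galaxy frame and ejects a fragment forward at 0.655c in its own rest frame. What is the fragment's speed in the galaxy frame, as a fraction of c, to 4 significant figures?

Compose boost 2: (0.655 + 0.298)/(1 + 0.655×0.298) = 0.9530/1.19519 = 0.7974

u ≈ 0.7974c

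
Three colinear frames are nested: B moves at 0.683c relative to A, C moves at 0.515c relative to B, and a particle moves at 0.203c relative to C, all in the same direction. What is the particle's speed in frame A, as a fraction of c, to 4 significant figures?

Compose boost 2: (0.515 + 0.683)/(1 + 0.515×0.683) = 1.198/1.35174 = 0.886262
Compose boost 3: (0.203 + 0.886262)/(1 + 0.203×0.886262) = 1.08926/1.17991 = 0.9232

u ≈ 0.9232c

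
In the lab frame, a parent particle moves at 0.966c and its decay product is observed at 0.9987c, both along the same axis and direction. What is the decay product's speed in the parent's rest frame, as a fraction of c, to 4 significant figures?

u' ≈ 0.9275c

Inverse velocity addition: u' = (u − v)/(1 − uv/c²)
= (0.9987 − 0.966)/(1 − 0.9987×0.966) = 0.03270/0.0352558 = 0.9275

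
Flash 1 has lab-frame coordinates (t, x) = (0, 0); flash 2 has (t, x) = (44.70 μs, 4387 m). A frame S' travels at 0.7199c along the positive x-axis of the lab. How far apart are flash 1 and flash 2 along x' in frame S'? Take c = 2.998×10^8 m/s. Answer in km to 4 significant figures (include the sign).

Δx' ≈ -7.579 km

γ = 1/√(1 − 0.7199²) = 1.44076
Δx' = γ(Δx − vΔt) = 1.44076 × (4387 m − 0.7199×(2.998×10^8 m/s)×44.70×10^-6 s)
= 1.44076 × (-5260.42 m) = -7.579 km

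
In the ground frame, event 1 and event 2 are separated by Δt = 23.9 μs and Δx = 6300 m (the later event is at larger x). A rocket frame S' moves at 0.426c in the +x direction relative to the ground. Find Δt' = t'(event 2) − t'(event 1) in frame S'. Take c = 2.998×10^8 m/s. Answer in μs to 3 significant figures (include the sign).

γ = 1/√(1 − 0.426²) = 1.1053
Δt' = γ(Δt − vΔx/c²) = 1.1053 × (23.9 μs − 0.426×6300 m / (2.998×10^8 m/s))
= 1.1053 × (14.948 μs) = 16.5 μs

Δt' ≈ 16.5 μs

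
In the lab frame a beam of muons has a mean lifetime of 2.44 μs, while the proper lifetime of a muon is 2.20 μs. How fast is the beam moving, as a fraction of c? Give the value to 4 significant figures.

β ≈ 0.4325

γ = Δt/τ₀ = 2.44/2.20 = 1.10909
β = √(1 − 1/γ²) = √(1 − 1/1.10909²) = 0.4325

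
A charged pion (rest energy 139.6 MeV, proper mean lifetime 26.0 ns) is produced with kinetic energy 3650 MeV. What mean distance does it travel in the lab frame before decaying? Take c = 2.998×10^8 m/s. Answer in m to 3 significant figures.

γ = 1 + K/(m₀c²) = 1 + 3650/139.6 = 27.146
β = √(1 − 1/γ²) = 0.99932
Dilated lifetime: γτ₀ = 27.146 × 26.0 ns = 705.80 ns
d = βc·γτ₀ = 0.99932 × (2.998×10^8 m/s) × 7.0580×10^-7 s = 211 m

d ≈ 211 m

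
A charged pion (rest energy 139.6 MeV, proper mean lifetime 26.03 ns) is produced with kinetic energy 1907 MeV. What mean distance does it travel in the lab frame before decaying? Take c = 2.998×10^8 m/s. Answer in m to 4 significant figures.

γ = 1 + K/(m₀c²) = 1 + 1907/139.6 = 14.6605
β = √(1 − 1/γ²) = 0.997671
Dilated lifetime: γτ₀ = 14.6605 × 26.03 ns = 381.612 ns
d = βc·γτ₀ = 0.997671 × (2.998×10^8 m/s) × 3.81612×10^-7 s = 114.1 m

d ≈ 114.1 m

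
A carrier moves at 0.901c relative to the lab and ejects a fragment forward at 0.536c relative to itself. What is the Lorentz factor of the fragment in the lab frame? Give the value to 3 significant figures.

u_lab = (0.536 + 0.901)/(1 + 0.536×0.901) = 1.437/1.48294 = 0.969024
γ = 1/√(1 − 0.969024²) = 4.05

γ ≈ 4.05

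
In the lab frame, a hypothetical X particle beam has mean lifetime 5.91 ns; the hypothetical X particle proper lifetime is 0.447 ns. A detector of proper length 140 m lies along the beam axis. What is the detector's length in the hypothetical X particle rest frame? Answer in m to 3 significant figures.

Time dilation ⇒ γ = Δt/τ₀ = 5.91/0.447 = 13.221
Length contraction: L = L₀/γ = 140/13.221 = 10.6 m

L ≈ 10.6 m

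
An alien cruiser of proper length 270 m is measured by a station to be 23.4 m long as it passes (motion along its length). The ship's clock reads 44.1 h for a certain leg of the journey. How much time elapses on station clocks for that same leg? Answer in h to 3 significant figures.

Length contraction ⇒ γ = L₀/L = 270/23.4 = 11.538
Time dilation: Δt = γτ₀ = 11.538 × 44.1 h = 509 h

Δt ≈ 509 h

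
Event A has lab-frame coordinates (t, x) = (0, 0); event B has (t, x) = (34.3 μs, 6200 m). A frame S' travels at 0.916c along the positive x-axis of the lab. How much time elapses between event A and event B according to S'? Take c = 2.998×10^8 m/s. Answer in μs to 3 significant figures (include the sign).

Δt' ≈ 38.3 μs

γ = 1/√(1 − 0.916²) = 2.4927
Δt' = γ(Δt − vΔx/c²) = 2.4927 × (34.3 μs − 0.916×6200 m / (2.998×10^8 m/s))
= 2.4927 × (15.357 μs) = 38.3 μs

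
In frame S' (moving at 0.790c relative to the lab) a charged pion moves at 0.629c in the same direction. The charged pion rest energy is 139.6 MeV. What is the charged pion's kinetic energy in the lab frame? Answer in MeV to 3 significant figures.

K ≈ 299 MeV

u_lab = (0.629 + 0.790)/(1 + 0.629×0.790) = 0.947953
γ = 1/√(1 − 0.947953²) = 3.1406
K = (γ − 1)m₀c² = (3.1406 − 1) × 139.6 = 2.1406 × 139.6 = 299 MeV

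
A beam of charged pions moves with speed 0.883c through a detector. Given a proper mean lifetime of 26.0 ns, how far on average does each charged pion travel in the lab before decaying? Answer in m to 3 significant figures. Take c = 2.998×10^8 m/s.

d ≈ 14.7 m

γ = 1/√(1 − 0.883²) = 2.1305
Dilated lifetime: Δt = γτ₀ = 2.1305 × 26.0 ns = 55.393 ns
d = vΔt = 0.883c × 55.393 ns = 2.6472×10^8 m/s × 5.5393×10^-8 s = 14.7 m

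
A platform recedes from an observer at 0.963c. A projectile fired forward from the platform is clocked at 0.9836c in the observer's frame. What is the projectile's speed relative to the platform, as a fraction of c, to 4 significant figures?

u' ≈ 0.3902c

Inverse velocity addition: u' = (u − v)/(1 − uv/c²)
= (0.9836 − 0.963)/(1 − 0.9836×0.963) = 0.02060/0.0527932 = 0.3902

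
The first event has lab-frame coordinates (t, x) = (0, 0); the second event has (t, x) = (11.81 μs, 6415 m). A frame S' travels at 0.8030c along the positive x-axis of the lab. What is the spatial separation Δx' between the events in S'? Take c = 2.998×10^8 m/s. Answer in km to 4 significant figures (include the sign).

γ = 1/√(1 − 0.8030²) = 1.67791
Δx' = γ(Δx − vΔt) = 1.67791 × (6415 m − 0.8030×(2.998×10^8 m/s)×11.81×10^-6 s)
= 1.67791 × (3571.87 m) = 5.993 km

Δx' ≈ 5.993 km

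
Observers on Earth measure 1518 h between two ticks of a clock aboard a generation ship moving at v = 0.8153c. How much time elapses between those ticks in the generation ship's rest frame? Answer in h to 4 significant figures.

τ₀ ≈ 879.0 h

γ = 1/√(1 − 0.8153²) = 1.72700
Proper time: τ₀ = Δt/γ = 1518/1.72700 = 879.0 h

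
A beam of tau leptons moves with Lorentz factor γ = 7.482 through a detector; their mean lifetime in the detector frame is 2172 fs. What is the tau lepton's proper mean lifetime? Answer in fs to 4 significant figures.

τ₀ ≈ 290.3 fs

γ = 7.482 (given)
Proper time: τ₀ = Δt/γ = 2172/7.482 = 290.3 fs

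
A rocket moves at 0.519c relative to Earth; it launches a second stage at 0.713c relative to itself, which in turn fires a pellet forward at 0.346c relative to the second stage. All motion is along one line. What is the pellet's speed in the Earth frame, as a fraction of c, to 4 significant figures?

u ≈ 0.9497c

Compose boost 2: (0.713 + 0.519)/(1 + 0.713×0.519) = 1.232/1.37005 = 0.899239
Compose boost 3: (0.346 + 0.899239)/(1 + 0.346×0.899239) = 1.24524/1.31114 = 0.9497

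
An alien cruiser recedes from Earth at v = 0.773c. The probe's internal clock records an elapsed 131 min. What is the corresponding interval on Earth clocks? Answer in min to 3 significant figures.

γ = 1/√(1 − 0.773²) = 1.5763
Time dilation: Δt = γτ₀ = 1.5763 × 131 min = 206 min

Δt ≈ 206 min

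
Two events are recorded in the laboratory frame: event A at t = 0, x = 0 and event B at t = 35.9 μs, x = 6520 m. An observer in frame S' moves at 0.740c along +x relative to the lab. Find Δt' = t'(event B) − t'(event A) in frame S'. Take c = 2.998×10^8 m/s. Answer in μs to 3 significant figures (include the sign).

Δt' ≈ 29.4 μs

γ = 1/√(1 − 0.740²) = 1.4868
Δt' = γ(Δt − vΔx/c²) = 1.4868 × (35.9 μs − 0.740×6520 m / (2.998×10^8 m/s))
= 1.4868 × (19.807 μs) = 29.4 μs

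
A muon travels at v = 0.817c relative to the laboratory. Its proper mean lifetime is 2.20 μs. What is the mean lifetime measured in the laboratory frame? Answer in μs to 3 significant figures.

Δt ≈ 3.82 μs

γ = 1/√(1 − 0.817²) = 1.7342
Time dilation: Δt = γτ₀ = 1.7342 × 2.20 μs = 3.82 μs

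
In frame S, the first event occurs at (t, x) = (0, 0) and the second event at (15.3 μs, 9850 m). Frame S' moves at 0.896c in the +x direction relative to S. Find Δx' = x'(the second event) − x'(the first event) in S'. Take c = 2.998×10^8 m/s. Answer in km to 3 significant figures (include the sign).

γ = 1/√(1 − 0.896²) = 2.2520
Δx' = γ(Δx − vΔt) = 2.2520 × (9850 m − 0.896×(2.998×10^8 m/s)×15.3×10^-6 s)
= 2.2520 × (5740.1 m) = 12.9 km

Δx' ≈ 12.9 km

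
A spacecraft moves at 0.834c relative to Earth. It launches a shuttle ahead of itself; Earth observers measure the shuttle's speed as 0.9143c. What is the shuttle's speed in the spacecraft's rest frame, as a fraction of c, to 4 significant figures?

u' ≈ 0.3381c

Inverse velocity addition: u' = (u − v)/(1 − uv/c²)
= (0.9143 − 0.834)/(1 − 0.9143×0.834) = 0.08030/0.237474 = 0.3381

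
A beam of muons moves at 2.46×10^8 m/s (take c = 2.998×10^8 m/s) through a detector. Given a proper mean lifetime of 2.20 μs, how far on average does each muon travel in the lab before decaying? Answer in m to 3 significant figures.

β = v/c = 2.46×10^8 / 2.998×10^8 = 0.82055
γ = 1/√(1 − 0.82055²) = 1.7495
Dilated lifetime: Δt = γτ₀ = 1.7495 × 2.20 μs = 3.8490 μs
d = vΔt = 0.82055c × 3.8490 μs = 2.4600×10^8 m/s × 3.8490×10^-6 s = 947 m

d ≈ 947 m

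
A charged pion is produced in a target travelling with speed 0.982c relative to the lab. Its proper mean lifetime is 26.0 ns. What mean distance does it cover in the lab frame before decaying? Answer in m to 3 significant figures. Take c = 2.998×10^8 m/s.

γ = 1/√(1 − 0.982²) = 5.2943
Dilated lifetime: Δt = γτ₀ = 5.2943 × 26.0 ns = 137.65 ns
d = vΔt = 0.982c × 137.65 ns = 2.9440×10^8 m/s × 1.3765×10^-7 s = 40.5 m

d ≈ 40.5 m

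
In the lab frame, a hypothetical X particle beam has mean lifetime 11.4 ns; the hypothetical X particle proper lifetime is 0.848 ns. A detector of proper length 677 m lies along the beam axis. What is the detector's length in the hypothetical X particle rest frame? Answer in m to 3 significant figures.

L ≈ 50.4 m

Time dilation ⇒ γ = Δt/τ₀ = 11.4/0.848 = 13.443
Length contraction: L = L₀/γ = 677/13.443 = 50.4 m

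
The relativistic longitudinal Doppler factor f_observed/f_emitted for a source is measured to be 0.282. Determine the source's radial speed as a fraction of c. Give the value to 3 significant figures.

β ≈ 0.853

f_obs/f_src = √((1−β)/(1+β)) = 0.282  ⇒  (1−β)/(1+β) = 0.079524
β = |1 − D²|/(1 + D²) = |1 − 0.079524|/(1 + 0.079524) = 0.853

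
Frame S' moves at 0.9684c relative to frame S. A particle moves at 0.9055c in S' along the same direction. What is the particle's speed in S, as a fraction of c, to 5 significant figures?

u ≈ 0.99841c

Relativistic velocity addition: u = (u' + v)/(1 + u'v/c²)
= (0.9055 + 0.9684)/(1 + 0.9055×0.9684) = 1.8739/1.876886 = 0.99841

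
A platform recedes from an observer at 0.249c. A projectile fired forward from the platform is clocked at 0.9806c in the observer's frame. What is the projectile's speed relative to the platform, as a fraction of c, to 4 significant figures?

u' ≈ 0.9679c

Inverse velocity addition: u' = (u − v)/(1 − uv/c²)
= (0.9806 − 0.249)/(1 − 0.9806×0.249) = 0.7316/0.755831 = 0.9679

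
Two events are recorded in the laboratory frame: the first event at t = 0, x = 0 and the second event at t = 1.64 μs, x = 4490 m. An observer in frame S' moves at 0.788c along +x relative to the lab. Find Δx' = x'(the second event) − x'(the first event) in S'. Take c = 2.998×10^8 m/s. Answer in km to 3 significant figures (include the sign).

Δx' ≈ 6.66 km

γ = 1/√(1 − 0.788²) = 1.6242
Δx' = γ(Δx − vΔt) = 1.6242 × (4490 m − 0.788×(2.998×10^8 m/s)×1.64×10^-6 s)
= 1.6242 × (4102.6 m) = 6.66 km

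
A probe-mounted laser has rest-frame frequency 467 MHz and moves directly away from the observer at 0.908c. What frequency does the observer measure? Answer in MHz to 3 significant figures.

f_obs ≈ 103 MHz

Relativistic Doppler: f_obs = f_src √((1−β)/(1+β))
= 467 × √(0.092000/1.9080) = 467 × 0.21959 = 103 MHz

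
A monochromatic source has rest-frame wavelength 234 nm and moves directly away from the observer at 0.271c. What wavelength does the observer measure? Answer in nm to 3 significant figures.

λ_obs ≈ 309 nm

Relativistic Doppler: λ_obs = λ_src √((1+β)/(1−β))
= 234 × √(1.2710/0.72900) = 234 × 1.3204 = 309 nm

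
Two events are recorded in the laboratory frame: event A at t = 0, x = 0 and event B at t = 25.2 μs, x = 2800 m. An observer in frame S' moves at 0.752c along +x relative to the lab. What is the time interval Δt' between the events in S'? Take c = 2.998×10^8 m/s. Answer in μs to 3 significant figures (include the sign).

Δt' ≈ 27.6 μs

γ = 1/√(1 − 0.752²) = 1.5171
Δt' = γ(Δt − vΔx/c²) = 1.5171 × (25.2 μs − 0.752×2800 m / (2.998×10^8 m/s))
= 1.5171 × (18.177 μs) = 27.6 μs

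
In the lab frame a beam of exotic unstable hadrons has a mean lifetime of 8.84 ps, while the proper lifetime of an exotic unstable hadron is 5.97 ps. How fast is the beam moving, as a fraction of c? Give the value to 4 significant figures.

γ = Δt/τ₀ = 8.84/5.97 = 1.48074
β = √(1 − 1/γ²) = √(1 − 1/1.48074²) = 0.7375

β ≈ 0.7375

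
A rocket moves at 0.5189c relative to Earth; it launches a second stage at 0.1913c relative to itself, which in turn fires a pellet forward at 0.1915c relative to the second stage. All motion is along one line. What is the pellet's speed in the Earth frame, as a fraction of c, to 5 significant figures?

u ≈ 0.74535c

Compose boost 2: (0.1913 + 0.5189)/(1 + 0.1913×0.5189) = 0.71020/1.099266 = 0.6460677
Compose boost 3: (0.1915 + 0.6460677)/(1 + 0.1915×0.6460677) = 0.8375677/1.123722 = 0.74535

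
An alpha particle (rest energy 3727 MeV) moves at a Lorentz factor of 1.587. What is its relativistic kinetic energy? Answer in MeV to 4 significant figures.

γ = 1.587 (given)
K = (γ − 1)m₀c² = (1.587 − 1) × 3727 MeV = 0.587000 × 3727 MeV = 2188 MeV

K ≈ 2188 MeV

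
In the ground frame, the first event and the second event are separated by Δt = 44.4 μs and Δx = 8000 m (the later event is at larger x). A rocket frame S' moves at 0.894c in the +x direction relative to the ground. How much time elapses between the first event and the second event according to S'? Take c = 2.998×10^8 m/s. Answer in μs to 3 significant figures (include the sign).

Δt' ≈ 45.9 μs

γ = 1/√(1 − 0.894²) = 2.2318
Δt' = γ(Δt − vΔx/c²) = 2.2318 × (44.4 μs − 0.894×8000 m / (2.998×10^8 m/s))
= 2.2318 × (20.544 μs) = 45.9 μs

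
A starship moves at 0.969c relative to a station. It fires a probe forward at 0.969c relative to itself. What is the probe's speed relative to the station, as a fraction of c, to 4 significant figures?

Relativistic velocity addition: u = (u' + v)/(1 + u'v/c²)
= (0.969 + 0.969)/(1 + 0.969×0.969) = 1.938/1.93896 = 0.9995

u ≈ 0.9995c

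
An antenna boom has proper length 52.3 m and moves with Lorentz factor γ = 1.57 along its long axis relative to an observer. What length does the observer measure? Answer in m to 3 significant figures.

γ = 1.57 (given)
Length contraction: L = L₀/γ = 52.3/1.57 = 33.3 m

L ≈ 33.3 m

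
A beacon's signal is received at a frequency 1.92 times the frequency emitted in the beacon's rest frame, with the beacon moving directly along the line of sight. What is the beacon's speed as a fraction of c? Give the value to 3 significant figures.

β ≈ 0.573

f_obs/f_src = √((1+β)/(1−β)) = 1.92  ⇒  (1+β)/(1−β) = 3.6864
β = |1 − D²|/(1 + D²) = |1 − 3.6864|/(1 + 3.6864) = 0.573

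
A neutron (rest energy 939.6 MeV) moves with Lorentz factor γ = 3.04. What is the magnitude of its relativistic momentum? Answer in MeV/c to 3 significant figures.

p ≈ 2700 MeV/c

β = √(1 − 1/γ²) = √(1 − 1/3.04²) = 0.94435
p = γβm₀c = 3.04 × 0.94435 × 939.6 MeV/c = 2700 MeV/c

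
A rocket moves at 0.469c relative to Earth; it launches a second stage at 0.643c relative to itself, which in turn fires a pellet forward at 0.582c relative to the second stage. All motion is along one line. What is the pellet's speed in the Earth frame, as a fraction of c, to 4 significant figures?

u ≈ 0.9593c

Compose boost 2: (0.643 + 0.469)/(1 + 0.643×0.469) = 1.112/1.30157 = 0.854355
Compose boost 3: (0.582 + 0.854355)/(1 + 0.582×0.854355) = 1.43635/1.49723 = 0.9593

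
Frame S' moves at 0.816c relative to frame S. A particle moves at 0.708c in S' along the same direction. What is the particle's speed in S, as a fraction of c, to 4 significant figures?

Relativistic velocity addition: u = (u' + v)/(1 + u'v/c²)
= (0.708 + 0.816)/(1 + 0.708×0.816) = 1.524/1.57773 = 0.9659

u ≈ 0.9659c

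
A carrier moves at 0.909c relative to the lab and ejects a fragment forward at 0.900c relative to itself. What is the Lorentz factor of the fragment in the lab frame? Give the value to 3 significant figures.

u_lab = (0.900 + 0.909)/(1 + 0.900×0.909) = 1.809/1.81810 = 0.994995
γ = 1/√(1 − 0.994995²) = 10.0

γ ≈ 10.0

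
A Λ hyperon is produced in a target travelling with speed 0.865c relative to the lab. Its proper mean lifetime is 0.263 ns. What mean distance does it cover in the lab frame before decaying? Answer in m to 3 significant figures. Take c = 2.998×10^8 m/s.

d ≈ 0.136 m

γ = 1/√(1 − 0.865²) = 1.9929
Dilated lifetime: Δt = γτ₀ = 1.9929 × 0.263 ns = 0.52414 ns
d = vΔt = 0.865c × 0.52414 ns = 2.5933×10^8 m/s × 5.2414×10^-10 s = 0.136 m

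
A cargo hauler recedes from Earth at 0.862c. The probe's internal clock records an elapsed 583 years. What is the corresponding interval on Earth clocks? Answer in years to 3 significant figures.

γ = 1/√(1 − 0.862²) = 1.9727
Time dilation: Δt = γτ₀ = 1.9727 × 583 years = 1150 years

Δt ≈ 1150 years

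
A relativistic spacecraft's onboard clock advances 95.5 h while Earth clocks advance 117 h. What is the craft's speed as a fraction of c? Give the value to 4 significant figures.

γ = Δt/τ₀ = 117/95.5 = 1.22513
β = √(1 − 1/γ²) = √(1 − 1/1.22513²) = 0.5777

β ≈ 0.5777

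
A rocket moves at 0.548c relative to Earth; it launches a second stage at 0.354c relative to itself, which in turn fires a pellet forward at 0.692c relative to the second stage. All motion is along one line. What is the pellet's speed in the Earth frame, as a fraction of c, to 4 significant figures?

u ≈ 0.9505c

Compose boost 2: (0.354 + 0.548)/(1 + 0.354×0.548) = 0.9020/1.19399 = 0.755449
Compose boost 3: (0.692 + 0.755449)/(1 + 0.692×0.755449) = 1.44745/1.52277 = 0.9505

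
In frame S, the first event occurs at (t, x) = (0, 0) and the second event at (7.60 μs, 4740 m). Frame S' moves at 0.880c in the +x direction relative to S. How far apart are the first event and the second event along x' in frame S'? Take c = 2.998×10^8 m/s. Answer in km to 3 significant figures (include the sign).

Δx' ≈ 5.76 km

γ = 1/√(1 − 0.880²) = 2.1054
Δx' = γ(Δx − vΔt) = 2.1054 × (4740 m − 0.880×(2.998×10^8 m/s)×7.60×10^-6 s)
= 2.1054 × (2734.9 m) = 5.76 km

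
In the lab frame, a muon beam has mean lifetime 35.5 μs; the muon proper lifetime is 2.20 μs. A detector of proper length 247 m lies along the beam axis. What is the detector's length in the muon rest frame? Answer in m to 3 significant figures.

L ≈ 15.3 m

Time dilation ⇒ γ = Δt/τ₀ = 35.5/2.20 = 16.136
Length contraction: L = L₀/γ = 247/16.136 = 15.3 m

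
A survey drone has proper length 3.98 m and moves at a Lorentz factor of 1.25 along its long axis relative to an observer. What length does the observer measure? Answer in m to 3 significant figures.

γ = 1.25 (given)
Length contraction: L = L₀/γ = 3.98/1.25 = 3.18 m

L ≈ 3.18 m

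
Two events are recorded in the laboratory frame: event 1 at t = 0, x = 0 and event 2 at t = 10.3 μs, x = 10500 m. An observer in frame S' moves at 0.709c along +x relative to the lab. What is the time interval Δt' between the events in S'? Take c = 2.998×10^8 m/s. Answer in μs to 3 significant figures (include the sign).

γ = 1/√(1 − 0.709²) = 1.4180
Δt' = γ(Δt − vΔx/c²) = 1.4180 × (10.3 μs − 0.709×10500 m / (2.998×10^8 m/s))
= 1.4180 × (-14.532 μs) = -20.6 μs

Δt' ≈ -20.6 μs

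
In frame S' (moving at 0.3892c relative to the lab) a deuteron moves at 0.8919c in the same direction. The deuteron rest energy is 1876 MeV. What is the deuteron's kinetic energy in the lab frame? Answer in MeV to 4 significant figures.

K ≈ 4191 MeV

u_lab = (0.8919 + 0.3892)/(1 + 0.8919×0.3892) = 0.9509865
γ = 1/√(1 − 0.9509865²) = 3.23381
K = (γ − 1)m₀c² = (3.23381 − 1) × 1876 = 2.23381 × 1876 = 4191 MeV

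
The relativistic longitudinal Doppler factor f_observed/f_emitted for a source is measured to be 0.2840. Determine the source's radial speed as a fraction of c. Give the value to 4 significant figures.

f_obs/f_src = √((1−β)/(1+β)) = 0.2840  ⇒  (1−β)/(1+β) = 0.0806560
β = |1 − D²|/(1 + D²) = |1 − 0.0806560|/(1 + 0.0806560) = 0.8507

β ≈ 0.8507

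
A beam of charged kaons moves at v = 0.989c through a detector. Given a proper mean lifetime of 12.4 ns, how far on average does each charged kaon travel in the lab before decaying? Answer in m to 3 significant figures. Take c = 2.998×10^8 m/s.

d ≈ 24.9 m

γ = 1/√(1 − 0.989²) = 6.7606
Dilated lifetime: Δt = γτ₀ = 6.7606 × 12.4 ns = 83.832 ns
d = vΔt = 0.989c × 83.832 ns = 2.9650×10^8 m/s × 8.3832×10^-8 s = 24.9 m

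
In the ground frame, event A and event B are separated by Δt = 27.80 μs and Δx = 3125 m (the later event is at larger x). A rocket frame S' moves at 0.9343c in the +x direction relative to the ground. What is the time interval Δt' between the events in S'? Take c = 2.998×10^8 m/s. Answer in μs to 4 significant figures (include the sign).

γ = 1/√(1 − 0.9343²) = 2.80515
Δt' = γ(Δt − vΔx/c²) = 2.80515 × (27.80 μs − 0.9343×3125 m / (2.998×10^8 m/s))
= 2.80515 × (18.0612 μs) = 50.66 μs

Δt' ≈ 50.66 μs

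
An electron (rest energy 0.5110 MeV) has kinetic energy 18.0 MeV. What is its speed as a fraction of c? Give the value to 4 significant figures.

β ≈ 0.9996

γ = 1 + K/(m₀c²) = 1 + 18.0/0.5110 = 36.2250
β = √(1 − 1/γ²) = 0.9996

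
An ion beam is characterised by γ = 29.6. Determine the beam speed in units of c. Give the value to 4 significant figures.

β = √(1 − 1/γ²) = √(1 − 1/29.6²) = √(0.998859) = 0.9994

β ≈ 0.9994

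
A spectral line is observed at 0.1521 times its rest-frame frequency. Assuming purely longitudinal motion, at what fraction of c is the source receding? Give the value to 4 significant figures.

f_obs/f_src = √((1−β)/(1+β)) = 0.1521  ⇒  (1−β)/(1+β) = 0.0231344
β = |1 − D²|/(1 + D²) = |1 − 0.0231344|/(1 + 0.0231344) = 0.9548

β ≈ 0.9548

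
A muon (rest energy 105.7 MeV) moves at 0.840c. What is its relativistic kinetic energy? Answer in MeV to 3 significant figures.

K ≈ 89.1 MeV

γ = 1/√(1 − 0.840²) = 1.8430
K = (γ − 1)m₀c² = (1.8430 − 1) × 105.7 MeV = 0.84302 × 105.7 MeV = 89.1 MeV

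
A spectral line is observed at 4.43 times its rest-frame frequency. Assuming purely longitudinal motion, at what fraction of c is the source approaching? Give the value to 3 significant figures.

f_obs/f_src = √((1+β)/(1−β)) = 4.43  ⇒  (1+β)/(1−β) = 19.625
β = |1 − D²|/(1 + D²) = |1 − 19.625|/(1 + 19.625) = 0.903

β ≈ 0.903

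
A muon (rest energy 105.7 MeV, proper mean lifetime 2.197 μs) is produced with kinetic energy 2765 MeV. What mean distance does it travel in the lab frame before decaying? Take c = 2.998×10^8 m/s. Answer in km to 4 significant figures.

d ≈ 17.88 km

γ = 1 + K/(m₀c²) = 1 + 2765/105.7 = 27.1589
β = √(1 − 1/γ²) = 0.999322
Dilated lifetime: γτ₀ = 27.1589 × 2.197 μs = 59.6682 μs
d = βc·γτ₀ = 0.999322 × (2.998×10^8 m/s) × 5.96682×10^-5 s = 17.88 km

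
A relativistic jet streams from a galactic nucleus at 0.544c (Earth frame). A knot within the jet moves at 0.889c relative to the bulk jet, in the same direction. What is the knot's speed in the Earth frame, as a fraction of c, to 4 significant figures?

Relativistic velocity addition: u = (u' + v)/(1 + u'v/c²)
= (0.889 + 0.544)/(1 + 0.889×0.544) = 1.433/1.48362 = 0.9659

u ≈ 0.9659c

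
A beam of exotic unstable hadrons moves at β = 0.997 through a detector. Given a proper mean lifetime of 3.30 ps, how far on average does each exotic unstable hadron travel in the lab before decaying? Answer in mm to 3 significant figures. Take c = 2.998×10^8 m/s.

d ≈ 12.7 mm

γ = 1/√(1 − 0.997²) = 12.920
Dilated lifetime: Δt = γτ₀ = 12.920 × 3.30 ps = 42.635 ps
d = vΔt = 0.997c × 42.635 ps = 2.9890×10^8 m/s × 4.2635×10^-11 s = 12.7 mm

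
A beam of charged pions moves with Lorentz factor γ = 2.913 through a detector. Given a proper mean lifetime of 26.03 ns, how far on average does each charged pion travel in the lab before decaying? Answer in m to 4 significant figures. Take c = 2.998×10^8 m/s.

β = √(1 − 1/γ²) = √(1 − 1/2.913²) = 0.939230
Dilated lifetime: Δt = γτ₀ = 2.913 × 26.03 ns = 75.8254 ns
d = vΔt = 0.939230c × 75.8254 ns = 2.81581×10^8 m/s × 7.58254×10^-8 s = 21.35 m

d ≈ 21.35 m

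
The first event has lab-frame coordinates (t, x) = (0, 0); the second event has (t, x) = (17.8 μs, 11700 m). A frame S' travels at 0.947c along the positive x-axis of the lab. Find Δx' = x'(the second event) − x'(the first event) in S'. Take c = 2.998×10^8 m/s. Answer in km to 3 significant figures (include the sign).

Δx' ≈ 20.7 km

γ = 1/√(1 − 0.947²) = 3.1130
Δx' = γ(Δx − vΔt) = 3.1130 × (11700 m − 0.947×(2.998×10^8 m/s)×17.8×10^-6 s)
= 3.1130 × (6646.4 m) = 20.7 km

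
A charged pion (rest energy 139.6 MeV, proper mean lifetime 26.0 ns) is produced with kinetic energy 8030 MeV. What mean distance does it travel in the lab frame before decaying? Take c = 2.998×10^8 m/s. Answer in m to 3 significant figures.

d ≈ 456 m

γ = 1 + K/(m₀c²) = 1 + 8030/139.6 = 58.521
β = √(1 − 1/γ²) = 0.99985
Dilated lifetime: γτ₀ = 58.521 × 26.0 ns = 1521.6 ns
d = βc·γτ₀ = 0.99985 × (2.998×10^8 m/s) × 1.5216×10^-6 s = 456 m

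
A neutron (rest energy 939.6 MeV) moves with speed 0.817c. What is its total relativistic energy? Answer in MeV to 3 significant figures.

E ≈ 1630 MeV

γ = 1/√(1 − 0.817²) = 1.7342
E = γm₀c² = 1.7342 × 939.6 MeV = 1630 MeV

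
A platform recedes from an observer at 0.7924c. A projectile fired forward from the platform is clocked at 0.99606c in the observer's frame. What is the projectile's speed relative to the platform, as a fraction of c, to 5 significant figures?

u' ≈ 0.96649c

Inverse velocity addition: u' = (u − v)/(1 − uv/c²)
= (0.99606 − 0.7924)/(1 − 0.99606×0.7924) = 0.20366/0.2107221 = 0.96649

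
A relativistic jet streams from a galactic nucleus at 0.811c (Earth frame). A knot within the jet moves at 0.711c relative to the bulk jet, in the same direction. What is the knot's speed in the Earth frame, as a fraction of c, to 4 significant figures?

Relativistic velocity addition: u = (u' + v)/(1 + u'v/c²)
= (0.711 + 0.811)/(1 + 0.711×0.811) = 1.522/1.57662 = 0.9654

u ≈ 0.9654c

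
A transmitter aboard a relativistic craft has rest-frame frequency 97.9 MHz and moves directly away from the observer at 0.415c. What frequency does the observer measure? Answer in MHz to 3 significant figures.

f_obs ≈ 62.9 MHz

Relativistic Doppler: f_obs = f_src √((1−β)/(1+β))
= 97.9 × √(0.58500/1.4150) = 97.9 × 0.64298 = 62.9 MHz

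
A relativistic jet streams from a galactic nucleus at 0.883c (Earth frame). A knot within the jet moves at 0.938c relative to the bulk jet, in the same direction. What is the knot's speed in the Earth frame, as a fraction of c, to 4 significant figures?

Relativistic velocity addition: u = (u' + v)/(1 + u'v/c²)
= (0.938 + 0.883)/(1 + 0.938×0.883) = 1.821/1.82825 = 0.9960

u ≈ 0.9960c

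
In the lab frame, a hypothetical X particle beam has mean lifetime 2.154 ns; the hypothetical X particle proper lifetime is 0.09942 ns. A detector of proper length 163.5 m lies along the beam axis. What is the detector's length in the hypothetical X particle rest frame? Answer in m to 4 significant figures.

L ≈ 7.547 m

Time dilation ⇒ γ = Δt/τ₀ = 2.154/0.09942 = 21.6657
Length contraction: L = L₀/γ = 163.5/21.6657 = 7.547 m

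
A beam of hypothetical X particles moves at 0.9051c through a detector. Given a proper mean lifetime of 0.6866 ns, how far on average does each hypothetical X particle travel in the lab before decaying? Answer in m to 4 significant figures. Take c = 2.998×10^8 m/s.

γ = 1/√(1 − 0.9051²) = 2.35184
Dilated lifetime: Δt = γτ₀ = 2.35184 × 0.6866 ns = 1.61477 ns
d = vΔt = 0.9051c × 1.61477 ns = 2.71349×10^8 m/s × 1.61477×10^-9 s = 0.4382 m

d ≈ 0.4382 m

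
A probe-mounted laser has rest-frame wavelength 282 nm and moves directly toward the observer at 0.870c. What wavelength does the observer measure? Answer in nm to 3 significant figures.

Relativistic Doppler: λ_obs = λ_src √((1−β)/(1+β))
= 282 × √(0.13000/1.8700) = 282 × 0.26366 = 74.4 nm

λ_obs ≈ 74.4 nm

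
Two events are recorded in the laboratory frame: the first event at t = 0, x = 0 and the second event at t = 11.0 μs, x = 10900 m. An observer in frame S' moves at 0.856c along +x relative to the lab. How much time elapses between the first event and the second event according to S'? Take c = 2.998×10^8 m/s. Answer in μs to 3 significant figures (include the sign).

Δt' ≈ -38.9 μs

γ = 1/√(1 − 0.856²) = 1.9343
Δt' = γ(Δt − vΔx/c²) = 1.9343 × (11.0 μs − 0.856×10900 m / (2.998×10^8 m/s))
= 1.9343 × (-20.122 μs) = -38.9 μs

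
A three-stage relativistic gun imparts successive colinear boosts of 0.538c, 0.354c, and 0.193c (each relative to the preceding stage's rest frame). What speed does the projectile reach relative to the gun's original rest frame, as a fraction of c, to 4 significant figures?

Compose boost 2: (0.354 + 0.538)/(1 + 0.354×0.538) = 0.8920/1.19045 = 0.749295
Compose boost 3: (0.193 + 0.749295)/(1 + 0.193×0.749295) = 0.942295/1.14461 = 0.8232

u ≈ 0.8232c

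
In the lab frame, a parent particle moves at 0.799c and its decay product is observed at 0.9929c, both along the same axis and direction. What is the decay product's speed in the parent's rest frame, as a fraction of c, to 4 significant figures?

u' ≈ 0.9382c

Inverse velocity addition: u' = (u − v)/(1 − uv/c²)
= (0.9929 − 0.799)/(1 − 0.9929×0.799) = 0.1939/0.206673 = 0.9382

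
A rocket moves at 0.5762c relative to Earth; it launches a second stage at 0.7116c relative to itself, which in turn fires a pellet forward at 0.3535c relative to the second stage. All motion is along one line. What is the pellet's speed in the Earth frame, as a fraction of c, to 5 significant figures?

Compose boost 2: (0.7116 + 0.5762)/(1 + 0.7116×0.5762) = 1.2878/1.410024 = 0.9133178
Compose boost 3: (0.3535 + 0.9133178)/(1 + 0.3535×0.9133178) = 1.266818/1.322858 = 0.95764

u ≈ 0.95764c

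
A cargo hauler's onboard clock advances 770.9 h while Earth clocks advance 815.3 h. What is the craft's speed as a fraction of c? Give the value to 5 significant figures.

β ≈ 0.32550

γ = Δt/τ₀ = 815.3/770.9 = 1.057595
β = √(1 − 1/γ²) = √(1 − 1/1.057595²) = 0.32550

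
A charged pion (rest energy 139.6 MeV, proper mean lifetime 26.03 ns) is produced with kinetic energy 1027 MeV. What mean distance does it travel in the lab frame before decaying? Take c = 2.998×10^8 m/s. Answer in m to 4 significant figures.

d ≈ 64.75 m

γ = 1 + K/(m₀c²) = 1 + 1027/139.6 = 8.35673
β = √(1 − 1/γ²) = 0.992814
Dilated lifetime: γτ₀ = 8.35673 × 26.03 ns = 217.526 ns
d = βc·γτ₀ = 0.992814 × (2.998×10^8 m/s) × 2.17526×10^-7 s = 64.75 m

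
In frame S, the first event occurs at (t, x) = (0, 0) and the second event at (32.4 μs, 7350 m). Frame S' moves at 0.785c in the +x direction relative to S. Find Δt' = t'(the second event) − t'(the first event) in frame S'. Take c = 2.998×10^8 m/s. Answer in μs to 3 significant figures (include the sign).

γ = 1/√(1 − 0.785²) = 1.6142
Δt' = γ(Δt − vΔx/c²) = 1.6142 × (32.4 μs − 0.785×7350 m / (2.998×10^8 m/s))
= 1.6142 × (13.155 μs) = 21.2 μs

Δt' ≈ 21.2 μs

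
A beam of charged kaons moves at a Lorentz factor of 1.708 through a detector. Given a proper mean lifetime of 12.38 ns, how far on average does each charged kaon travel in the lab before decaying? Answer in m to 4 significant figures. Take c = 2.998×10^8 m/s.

d ≈ 5.139 m

β = √(1 − 1/γ²) = √(1 − 1/1.708²) = 0.810687
Dilated lifetime: Δt = γτ₀ = 1.708 × 12.38 ns = 21.1450 ns
d = vΔt = 0.810687c × 21.1450 ns = 2.43044×10^8 m/s × 2.11450×10^-8 s = 5.139 m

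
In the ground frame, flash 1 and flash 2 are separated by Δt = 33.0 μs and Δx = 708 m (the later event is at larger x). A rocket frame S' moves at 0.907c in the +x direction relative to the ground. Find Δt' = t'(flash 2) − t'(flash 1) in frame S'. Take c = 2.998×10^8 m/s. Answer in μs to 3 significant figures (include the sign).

γ = 1/√(1 − 0.907²) = 2.3746
Δt' = γ(Δt − vΔx/c²) = 2.3746 × (33.0 μs − 0.907×708 m / (2.998×10^8 m/s))
= 2.3746 × (30.858 μs) = 73.3 μs

Δt' ≈ 73.3 μs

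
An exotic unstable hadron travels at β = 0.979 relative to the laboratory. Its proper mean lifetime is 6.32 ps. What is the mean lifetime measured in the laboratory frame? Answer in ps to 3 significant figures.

Δt ≈ 31.0 ps

γ = 1/√(1 − 0.979²) = 4.9053
Time dilation: Δt = γτ₀ = 4.9053 × 6.32 ps = 31.0 ps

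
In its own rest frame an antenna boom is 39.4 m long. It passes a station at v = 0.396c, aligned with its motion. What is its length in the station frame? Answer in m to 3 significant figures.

γ = 1/√(1 − 0.396²) = 1.0890
Length contraction: L = L₀/γ = 39.4/1.0890 = 36.2 m

L ≈ 36.2 m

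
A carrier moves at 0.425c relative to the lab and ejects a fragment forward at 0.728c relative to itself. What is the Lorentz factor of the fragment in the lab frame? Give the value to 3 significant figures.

u_lab = (0.728 + 0.425)/(1 + 0.728×0.425) = 1.153/1.30940 = 0.880556
γ = 1/√(1 − 0.880556²) = 2.11

γ ≈ 2.11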